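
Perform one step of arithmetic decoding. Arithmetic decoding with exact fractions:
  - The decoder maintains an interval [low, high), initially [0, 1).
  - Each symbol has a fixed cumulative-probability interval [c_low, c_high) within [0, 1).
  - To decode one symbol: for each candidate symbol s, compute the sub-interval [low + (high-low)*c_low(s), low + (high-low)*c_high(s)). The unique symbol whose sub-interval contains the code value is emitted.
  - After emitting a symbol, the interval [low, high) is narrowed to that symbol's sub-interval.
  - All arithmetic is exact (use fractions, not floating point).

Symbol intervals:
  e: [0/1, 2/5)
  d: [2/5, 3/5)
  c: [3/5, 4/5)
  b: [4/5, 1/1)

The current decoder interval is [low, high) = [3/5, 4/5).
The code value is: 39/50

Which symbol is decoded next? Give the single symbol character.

Interval width = high − low = 4/5 − 3/5 = 1/5
Scaled code = (code − low) / width = (39/50 − 3/5) / 1/5 = 9/10
  e: [0/1, 2/5) 
  d: [2/5, 3/5) 
  c: [3/5, 4/5) 
  b: [4/5, 1/1) ← scaled code falls here ✓

Answer: b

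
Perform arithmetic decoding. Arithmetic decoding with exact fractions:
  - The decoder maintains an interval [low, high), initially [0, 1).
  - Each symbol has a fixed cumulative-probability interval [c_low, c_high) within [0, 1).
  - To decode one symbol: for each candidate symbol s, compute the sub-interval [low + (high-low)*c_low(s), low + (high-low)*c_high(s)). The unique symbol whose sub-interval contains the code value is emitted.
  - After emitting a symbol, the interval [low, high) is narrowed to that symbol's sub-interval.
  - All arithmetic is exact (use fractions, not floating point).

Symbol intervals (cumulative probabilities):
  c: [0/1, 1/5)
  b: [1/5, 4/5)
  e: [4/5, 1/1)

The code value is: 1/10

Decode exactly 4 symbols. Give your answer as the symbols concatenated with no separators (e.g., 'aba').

Step 1: interval [0/1, 1/1), width = 1/1 - 0/1 = 1/1
  'c': [0/1 + 1/1*0/1, 0/1 + 1/1*1/5) = [0/1, 1/5) <- contains code 1/10
  'b': [0/1 + 1/1*1/5, 0/1 + 1/1*4/5) = [1/5, 4/5)
  'e': [0/1 + 1/1*4/5, 0/1 + 1/1*1/1) = [4/5, 1/1)
  emit 'c', narrow to [0/1, 1/5)
Step 2: interval [0/1, 1/5), width = 1/5 - 0/1 = 1/5
  'c': [0/1 + 1/5*0/1, 0/1 + 1/5*1/5) = [0/1, 1/25)
  'b': [0/1 + 1/5*1/5, 0/1 + 1/5*4/5) = [1/25, 4/25) <- contains code 1/10
  'e': [0/1 + 1/5*4/5, 0/1 + 1/5*1/1) = [4/25, 1/5)
  emit 'b', narrow to [1/25, 4/25)
Step 3: interval [1/25, 4/25), width = 4/25 - 1/25 = 3/25
  'c': [1/25 + 3/25*0/1, 1/25 + 3/25*1/5) = [1/25, 8/125)
  'b': [1/25 + 3/25*1/5, 1/25 + 3/25*4/5) = [8/125, 17/125) <- contains code 1/10
  'e': [1/25 + 3/25*4/5, 1/25 + 3/25*1/1) = [17/125, 4/25)
  emit 'b', narrow to [8/125, 17/125)
Step 4: interval [8/125, 17/125), width = 17/125 - 8/125 = 9/125
  'c': [8/125 + 9/125*0/1, 8/125 + 9/125*1/5) = [8/125, 49/625)
  'b': [8/125 + 9/125*1/5, 8/125 + 9/125*4/5) = [49/625, 76/625) <- contains code 1/10
  'e': [8/125 + 9/125*4/5, 8/125 + 9/125*1/1) = [76/625, 17/125)
  emit 'b', narrow to [49/625, 76/625)

Answer: cbbb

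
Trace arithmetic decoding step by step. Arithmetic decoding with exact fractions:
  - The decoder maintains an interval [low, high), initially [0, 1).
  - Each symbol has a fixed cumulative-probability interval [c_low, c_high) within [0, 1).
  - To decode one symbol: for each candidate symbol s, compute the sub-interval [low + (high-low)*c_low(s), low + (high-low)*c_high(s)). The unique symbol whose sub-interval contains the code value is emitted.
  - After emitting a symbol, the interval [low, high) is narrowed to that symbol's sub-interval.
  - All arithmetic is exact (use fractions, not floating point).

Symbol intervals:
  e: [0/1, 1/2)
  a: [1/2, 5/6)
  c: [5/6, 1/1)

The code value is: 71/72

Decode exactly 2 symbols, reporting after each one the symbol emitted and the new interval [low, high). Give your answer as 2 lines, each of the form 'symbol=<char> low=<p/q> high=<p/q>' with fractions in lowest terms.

Step 1: interval [0/1, 1/1), width = 1/1 - 0/1 = 1/1
  'e': [0/1 + 1/1*0/1, 0/1 + 1/1*1/2) = [0/1, 1/2)
  'a': [0/1 + 1/1*1/2, 0/1 + 1/1*5/6) = [1/2, 5/6)
  'c': [0/1 + 1/1*5/6, 0/1 + 1/1*1/1) = [5/6, 1/1) <- contains code 71/72
  emit 'c', narrow to [5/6, 1/1)
Step 2: interval [5/6, 1/1), width = 1/1 - 5/6 = 1/6
  'e': [5/6 + 1/6*0/1, 5/6 + 1/6*1/2) = [5/6, 11/12)
  'a': [5/6 + 1/6*1/2, 5/6 + 1/6*5/6) = [11/12, 35/36)
  'c': [5/6 + 1/6*5/6, 5/6 + 1/6*1/1) = [35/36, 1/1) <- contains code 71/72
  emit 'c', narrow to [35/36, 1/1)

Answer: symbol=c low=5/6 high=1/1
symbol=c low=35/36 high=1/1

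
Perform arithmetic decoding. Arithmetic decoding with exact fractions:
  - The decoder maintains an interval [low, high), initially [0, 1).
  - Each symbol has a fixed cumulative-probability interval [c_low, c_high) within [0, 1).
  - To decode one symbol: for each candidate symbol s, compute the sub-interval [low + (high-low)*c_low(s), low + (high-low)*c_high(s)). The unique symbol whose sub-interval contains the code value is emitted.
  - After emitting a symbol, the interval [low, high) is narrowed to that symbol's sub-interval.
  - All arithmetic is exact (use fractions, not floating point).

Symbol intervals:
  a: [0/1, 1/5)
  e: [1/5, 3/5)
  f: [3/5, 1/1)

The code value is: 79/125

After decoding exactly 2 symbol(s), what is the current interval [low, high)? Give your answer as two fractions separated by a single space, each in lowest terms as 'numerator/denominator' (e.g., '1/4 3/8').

Step 1: interval [0/1, 1/1), width = 1/1 - 0/1 = 1/1
  'a': [0/1 + 1/1*0/1, 0/1 + 1/1*1/5) = [0/1, 1/5)
  'e': [0/1 + 1/1*1/5, 0/1 + 1/1*3/5) = [1/5, 3/5)
  'f': [0/1 + 1/1*3/5, 0/1 + 1/1*1/1) = [3/5, 1/1) <- contains code 79/125
  emit 'f', narrow to [3/5, 1/1)
Step 2: interval [3/5, 1/1), width = 1/1 - 3/5 = 2/5
  'a': [3/5 + 2/5*0/1, 3/5 + 2/5*1/5) = [3/5, 17/25) <- contains code 79/125
  'e': [3/5 + 2/5*1/5, 3/5 + 2/5*3/5) = [17/25, 21/25)
  'f': [3/5 + 2/5*3/5, 3/5 + 2/5*1/1) = [21/25, 1/1)
  emit 'a', narrow to [3/5, 17/25)

Answer: 3/5 17/25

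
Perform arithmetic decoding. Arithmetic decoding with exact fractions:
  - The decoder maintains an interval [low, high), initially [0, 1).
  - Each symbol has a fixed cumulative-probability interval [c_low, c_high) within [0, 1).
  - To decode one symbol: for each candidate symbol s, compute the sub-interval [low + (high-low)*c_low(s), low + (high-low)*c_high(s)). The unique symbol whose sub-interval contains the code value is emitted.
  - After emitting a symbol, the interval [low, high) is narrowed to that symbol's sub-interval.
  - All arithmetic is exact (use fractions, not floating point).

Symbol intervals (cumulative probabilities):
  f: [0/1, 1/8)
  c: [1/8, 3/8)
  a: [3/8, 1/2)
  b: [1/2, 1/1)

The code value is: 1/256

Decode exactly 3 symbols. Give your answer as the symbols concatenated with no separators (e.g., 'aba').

Step 1: interval [0/1, 1/1), width = 1/1 - 0/1 = 1/1
  'f': [0/1 + 1/1*0/1, 0/1 + 1/1*1/8) = [0/1, 1/8) <- contains code 1/256
  'c': [0/1 + 1/1*1/8, 0/1 + 1/1*3/8) = [1/8, 3/8)
  'a': [0/1 + 1/1*3/8, 0/1 + 1/1*1/2) = [3/8, 1/2)
  'b': [0/1 + 1/1*1/2, 0/1 + 1/1*1/1) = [1/2, 1/1)
  emit 'f', narrow to [0/1, 1/8)
Step 2: interval [0/1, 1/8), width = 1/8 - 0/1 = 1/8
  'f': [0/1 + 1/8*0/1, 0/1 + 1/8*1/8) = [0/1, 1/64) <- contains code 1/256
  'c': [0/1 + 1/8*1/8, 0/1 + 1/8*3/8) = [1/64, 3/64)
  'a': [0/1 + 1/8*3/8, 0/1 + 1/8*1/2) = [3/64, 1/16)
  'b': [0/1 + 1/8*1/2, 0/1 + 1/8*1/1) = [1/16, 1/8)
  emit 'f', narrow to [0/1, 1/64)
Step 3: interval [0/1, 1/64), width = 1/64 - 0/1 = 1/64
  'f': [0/1 + 1/64*0/1, 0/1 + 1/64*1/8) = [0/1, 1/512)
  'c': [0/1 + 1/64*1/8, 0/1 + 1/64*3/8) = [1/512, 3/512) <- contains code 1/256
  'a': [0/1 + 1/64*3/8, 0/1 + 1/64*1/2) = [3/512, 1/128)
  'b': [0/1 + 1/64*1/2, 0/1 + 1/64*1/1) = [1/128, 1/64)
  emit 'c', narrow to [1/512, 3/512)

Answer: ffc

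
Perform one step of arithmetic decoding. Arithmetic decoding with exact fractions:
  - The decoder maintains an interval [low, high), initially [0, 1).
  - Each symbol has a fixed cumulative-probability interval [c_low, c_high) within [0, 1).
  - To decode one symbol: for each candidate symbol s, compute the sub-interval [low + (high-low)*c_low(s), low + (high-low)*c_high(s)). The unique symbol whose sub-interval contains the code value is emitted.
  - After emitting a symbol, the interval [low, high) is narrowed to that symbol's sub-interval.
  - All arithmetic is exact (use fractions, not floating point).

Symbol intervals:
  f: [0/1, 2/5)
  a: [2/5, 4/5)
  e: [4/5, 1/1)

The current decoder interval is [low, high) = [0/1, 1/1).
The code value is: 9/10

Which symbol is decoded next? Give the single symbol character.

Interval width = high − low = 1/1 − 0/1 = 1/1
Scaled code = (code − low) / width = (9/10 − 0/1) / 1/1 = 9/10
  f: [0/1, 2/5) 
  a: [2/5, 4/5) 
  e: [4/5, 1/1) ← scaled code falls here ✓

Answer: e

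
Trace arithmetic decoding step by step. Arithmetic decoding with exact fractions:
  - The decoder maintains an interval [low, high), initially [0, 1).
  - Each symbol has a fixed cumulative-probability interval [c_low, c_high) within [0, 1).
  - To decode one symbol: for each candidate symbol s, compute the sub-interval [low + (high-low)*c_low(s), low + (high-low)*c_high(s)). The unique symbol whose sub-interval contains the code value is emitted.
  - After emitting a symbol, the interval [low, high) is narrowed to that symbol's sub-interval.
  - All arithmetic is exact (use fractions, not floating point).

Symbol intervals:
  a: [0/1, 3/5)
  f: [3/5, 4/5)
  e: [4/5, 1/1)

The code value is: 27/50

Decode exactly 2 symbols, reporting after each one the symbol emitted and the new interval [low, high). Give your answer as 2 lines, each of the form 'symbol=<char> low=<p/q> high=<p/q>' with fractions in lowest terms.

Answer: symbol=a low=0/1 high=3/5
symbol=e low=12/25 high=3/5

Derivation:
Step 1: interval [0/1, 1/1), width = 1/1 - 0/1 = 1/1
  'a': [0/1 + 1/1*0/1, 0/1 + 1/1*3/5) = [0/1, 3/5) <- contains code 27/50
  'f': [0/1 + 1/1*3/5, 0/1 + 1/1*4/5) = [3/5, 4/5)
  'e': [0/1 + 1/1*4/5, 0/1 + 1/1*1/1) = [4/5, 1/1)
  emit 'a', narrow to [0/1, 3/5)
Step 2: interval [0/1, 3/5), width = 3/5 - 0/1 = 3/5
  'a': [0/1 + 3/5*0/1, 0/1 + 3/5*3/5) = [0/1, 9/25)
  'f': [0/1 + 3/5*3/5, 0/1 + 3/5*4/5) = [9/25, 12/25)
  'e': [0/1 + 3/5*4/5, 0/1 + 3/5*1/1) = [12/25, 3/5) <- contains code 27/50
  emit 'e', narrow to [12/25, 3/5)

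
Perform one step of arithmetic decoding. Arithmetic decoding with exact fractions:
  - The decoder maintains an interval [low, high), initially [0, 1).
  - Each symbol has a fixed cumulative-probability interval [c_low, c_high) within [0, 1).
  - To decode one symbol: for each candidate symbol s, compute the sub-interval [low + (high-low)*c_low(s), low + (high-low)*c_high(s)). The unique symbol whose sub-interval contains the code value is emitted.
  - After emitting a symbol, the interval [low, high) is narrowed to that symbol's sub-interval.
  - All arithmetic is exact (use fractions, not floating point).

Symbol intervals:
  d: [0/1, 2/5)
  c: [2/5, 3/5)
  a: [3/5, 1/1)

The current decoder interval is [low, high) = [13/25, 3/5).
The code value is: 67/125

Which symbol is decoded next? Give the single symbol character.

Answer: d

Derivation:
Interval width = high − low = 3/5 − 13/25 = 2/25
Scaled code = (code − low) / width = (67/125 − 13/25) / 2/25 = 1/5
  d: [0/1, 2/5) ← scaled code falls here ✓
  c: [2/5, 3/5) 
  a: [3/5, 1/1) 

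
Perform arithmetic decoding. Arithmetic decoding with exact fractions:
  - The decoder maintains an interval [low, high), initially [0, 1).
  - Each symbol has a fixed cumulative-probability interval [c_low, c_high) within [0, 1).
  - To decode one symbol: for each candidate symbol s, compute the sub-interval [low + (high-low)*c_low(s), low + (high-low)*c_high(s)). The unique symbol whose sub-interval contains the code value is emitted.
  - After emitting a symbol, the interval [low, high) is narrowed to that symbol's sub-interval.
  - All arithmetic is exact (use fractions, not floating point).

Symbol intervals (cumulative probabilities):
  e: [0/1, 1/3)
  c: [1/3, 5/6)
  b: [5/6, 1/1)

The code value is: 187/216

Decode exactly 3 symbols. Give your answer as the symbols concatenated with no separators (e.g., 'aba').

Answer: bec

Derivation:
Step 1: interval [0/1, 1/1), width = 1/1 - 0/1 = 1/1
  'e': [0/1 + 1/1*0/1, 0/1 + 1/1*1/3) = [0/1, 1/3)
  'c': [0/1 + 1/1*1/3, 0/1 + 1/1*5/6) = [1/3, 5/6)
  'b': [0/1 + 1/1*5/6, 0/1 + 1/1*1/1) = [5/6, 1/1) <- contains code 187/216
  emit 'b', narrow to [5/6, 1/1)
Step 2: interval [5/6, 1/1), width = 1/1 - 5/6 = 1/6
  'e': [5/6 + 1/6*0/1, 5/6 + 1/6*1/3) = [5/6, 8/9) <- contains code 187/216
  'c': [5/6 + 1/6*1/3, 5/6 + 1/6*5/6) = [8/9, 35/36)
  'b': [5/6 + 1/6*5/6, 5/6 + 1/6*1/1) = [35/36, 1/1)
  emit 'e', narrow to [5/6, 8/9)
Step 3: interval [5/6, 8/9), width = 8/9 - 5/6 = 1/18
  'e': [5/6 + 1/18*0/1, 5/6 + 1/18*1/3) = [5/6, 23/27)
  'c': [5/6 + 1/18*1/3, 5/6 + 1/18*5/6) = [23/27, 95/108) <- contains code 187/216
  'b': [5/6 + 1/18*5/6, 5/6 + 1/18*1/1) = [95/108, 8/9)
  emit 'c', narrow to [23/27, 95/108)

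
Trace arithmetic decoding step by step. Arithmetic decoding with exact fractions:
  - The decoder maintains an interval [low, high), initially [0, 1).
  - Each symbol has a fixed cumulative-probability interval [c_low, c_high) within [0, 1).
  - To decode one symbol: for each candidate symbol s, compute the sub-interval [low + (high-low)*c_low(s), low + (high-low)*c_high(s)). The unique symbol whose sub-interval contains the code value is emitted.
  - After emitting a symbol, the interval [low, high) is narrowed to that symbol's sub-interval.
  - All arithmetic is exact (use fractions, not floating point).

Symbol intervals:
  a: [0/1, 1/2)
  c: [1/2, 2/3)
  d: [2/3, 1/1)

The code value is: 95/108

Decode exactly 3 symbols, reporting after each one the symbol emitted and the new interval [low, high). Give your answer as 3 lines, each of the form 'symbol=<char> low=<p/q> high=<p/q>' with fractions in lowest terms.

Step 1: interval [0/1, 1/1), width = 1/1 - 0/1 = 1/1
  'a': [0/1 + 1/1*0/1, 0/1 + 1/1*1/2) = [0/1, 1/2)
  'c': [0/1 + 1/1*1/2, 0/1 + 1/1*2/3) = [1/2, 2/3)
  'd': [0/1 + 1/1*2/3, 0/1 + 1/1*1/1) = [2/3, 1/1) <- contains code 95/108
  emit 'd', narrow to [2/3, 1/1)
Step 2: interval [2/3, 1/1), width = 1/1 - 2/3 = 1/3
  'a': [2/3 + 1/3*0/1, 2/3 + 1/3*1/2) = [2/3, 5/6)
  'c': [2/3 + 1/3*1/2, 2/3 + 1/3*2/3) = [5/6, 8/9) <- contains code 95/108
  'd': [2/3 + 1/3*2/3, 2/3 + 1/3*1/1) = [8/9, 1/1)
  emit 'c', narrow to [5/6, 8/9)
Step 3: interval [5/6, 8/9), width = 8/9 - 5/6 = 1/18
  'a': [5/6 + 1/18*0/1, 5/6 + 1/18*1/2) = [5/6, 31/36)
  'c': [5/6 + 1/18*1/2, 5/6 + 1/18*2/3) = [31/36, 47/54)
  'd': [5/6 + 1/18*2/3, 5/6 + 1/18*1/1) = [47/54, 8/9) <- contains code 95/108
  emit 'd', narrow to [47/54, 8/9)

Answer: symbol=d low=2/3 high=1/1
symbol=c low=5/6 high=8/9
symbol=d low=47/54 high=8/9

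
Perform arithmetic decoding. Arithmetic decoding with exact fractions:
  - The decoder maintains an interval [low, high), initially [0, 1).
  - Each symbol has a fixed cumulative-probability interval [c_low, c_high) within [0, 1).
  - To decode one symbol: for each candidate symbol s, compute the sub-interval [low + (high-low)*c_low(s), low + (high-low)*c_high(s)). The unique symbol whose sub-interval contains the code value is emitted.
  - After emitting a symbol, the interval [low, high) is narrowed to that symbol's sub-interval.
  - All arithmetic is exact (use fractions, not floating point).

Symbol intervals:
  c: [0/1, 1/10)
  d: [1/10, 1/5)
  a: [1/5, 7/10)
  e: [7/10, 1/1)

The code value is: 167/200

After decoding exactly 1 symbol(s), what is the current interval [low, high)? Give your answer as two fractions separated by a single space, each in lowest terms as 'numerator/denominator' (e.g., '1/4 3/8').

Step 1: interval [0/1, 1/1), width = 1/1 - 0/1 = 1/1
  'c': [0/1 + 1/1*0/1, 0/1 + 1/1*1/10) = [0/1, 1/10)
  'd': [0/1 + 1/1*1/10, 0/1 + 1/1*1/5) = [1/10, 1/5)
  'a': [0/1 + 1/1*1/5, 0/1 + 1/1*7/10) = [1/5, 7/10)
  'e': [0/1 + 1/1*7/10, 0/1 + 1/1*1/1) = [7/10, 1/1) <- contains code 167/200
  emit 'e', narrow to [7/10, 1/1)

Answer: 7/10 1/1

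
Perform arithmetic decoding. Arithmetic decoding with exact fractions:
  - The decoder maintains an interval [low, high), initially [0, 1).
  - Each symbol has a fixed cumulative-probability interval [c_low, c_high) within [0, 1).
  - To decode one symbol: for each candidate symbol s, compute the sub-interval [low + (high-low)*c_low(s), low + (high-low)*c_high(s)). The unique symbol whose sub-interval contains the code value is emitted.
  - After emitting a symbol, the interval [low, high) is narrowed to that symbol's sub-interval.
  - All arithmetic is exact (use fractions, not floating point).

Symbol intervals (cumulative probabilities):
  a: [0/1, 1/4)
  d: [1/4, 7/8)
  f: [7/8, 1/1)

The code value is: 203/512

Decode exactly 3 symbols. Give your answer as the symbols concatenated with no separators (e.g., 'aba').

Answer: daf

Derivation:
Step 1: interval [0/1, 1/1), width = 1/1 - 0/1 = 1/1
  'a': [0/1 + 1/1*0/1, 0/1 + 1/1*1/4) = [0/1, 1/4)
  'd': [0/1 + 1/1*1/4, 0/1 + 1/1*7/8) = [1/4, 7/8) <- contains code 203/512
  'f': [0/1 + 1/1*7/8, 0/1 + 1/1*1/1) = [7/8, 1/1)
  emit 'd', narrow to [1/4, 7/8)
Step 2: interval [1/4, 7/8), width = 7/8 - 1/4 = 5/8
  'a': [1/4 + 5/8*0/1, 1/4 + 5/8*1/4) = [1/4, 13/32) <- contains code 203/512
  'd': [1/4 + 5/8*1/4, 1/4 + 5/8*7/8) = [13/32, 51/64)
  'f': [1/4 + 5/8*7/8, 1/4 + 5/8*1/1) = [51/64, 7/8)
  emit 'a', narrow to [1/4, 13/32)
Step 3: interval [1/4, 13/32), width = 13/32 - 1/4 = 5/32
  'a': [1/4 + 5/32*0/1, 1/4 + 5/32*1/4) = [1/4, 37/128)
  'd': [1/4 + 5/32*1/4, 1/4 + 5/32*7/8) = [37/128, 99/256)
  'f': [1/4 + 5/32*7/8, 1/4 + 5/32*1/1) = [99/256, 13/32) <- contains code 203/512
  emit 'f', narrow to [99/256, 13/32)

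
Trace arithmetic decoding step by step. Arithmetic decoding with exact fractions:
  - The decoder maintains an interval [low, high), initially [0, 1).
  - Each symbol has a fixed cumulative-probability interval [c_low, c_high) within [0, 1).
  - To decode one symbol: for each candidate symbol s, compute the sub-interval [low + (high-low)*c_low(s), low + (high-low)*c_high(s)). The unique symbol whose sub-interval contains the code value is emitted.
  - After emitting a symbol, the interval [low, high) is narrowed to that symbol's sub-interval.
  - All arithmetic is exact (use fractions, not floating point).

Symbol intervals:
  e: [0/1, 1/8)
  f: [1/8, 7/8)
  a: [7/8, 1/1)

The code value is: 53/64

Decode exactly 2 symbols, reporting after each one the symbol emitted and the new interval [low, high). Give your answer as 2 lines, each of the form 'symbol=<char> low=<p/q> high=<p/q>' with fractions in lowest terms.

Answer: symbol=f low=1/8 high=7/8
symbol=a low=25/32 high=7/8

Derivation:
Step 1: interval [0/1, 1/1), width = 1/1 - 0/1 = 1/1
  'e': [0/1 + 1/1*0/1, 0/1 + 1/1*1/8) = [0/1, 1/8)
  'f': [0/1 + 1/1*1/8, 0/1 + 1/1*7/8) = [1/8, 7/8) <- contains code 53/64
  'a': [0/1 + 1/1*7/8, 0/1 + 1/1*1/1) = [7/8, 1/1)
  emit 'f', narrow to [1/8, 7/8)
Step 2: interval [1/8, 7/8), width = 7/8 - 1/8 = 3/4
  'e': [1/8 + 3/4*0/1, 1/8 + 3/4*1/8) = [1/8, 7/32)
  'f': [1/8 + 3/4*1/8, 1/8 + 3/4*7/8) = [7/32, 25/32)
  'a': [1/8 + 3/4*7/8, 1/8 + 3/4*1/1) = [25/32, 7/8) <- contains code 53/64
  emit 'a', narrow to [25/32, 7/8)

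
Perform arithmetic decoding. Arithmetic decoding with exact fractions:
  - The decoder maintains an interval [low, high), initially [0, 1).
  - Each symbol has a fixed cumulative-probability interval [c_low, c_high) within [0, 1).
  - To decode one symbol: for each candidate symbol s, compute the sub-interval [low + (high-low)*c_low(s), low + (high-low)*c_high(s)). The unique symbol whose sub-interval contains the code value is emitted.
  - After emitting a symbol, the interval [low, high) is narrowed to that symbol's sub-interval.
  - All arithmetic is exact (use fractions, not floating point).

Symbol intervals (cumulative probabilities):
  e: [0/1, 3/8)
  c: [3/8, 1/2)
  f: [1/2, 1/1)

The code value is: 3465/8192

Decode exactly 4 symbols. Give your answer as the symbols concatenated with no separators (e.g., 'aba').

Step 1: interval [0/1, 1/1), width = 1/1 - 0/1 = 1/1
  'e': [0/1 + 1/1*0/1, 0/1 + 1/1*3/8) = [0/1, 3/8)
  'c': [0/1 + 1/1*3/8, 0/1 + 1/1*1/2) = [3/8, 1/2) <- contains code 3465/8192
  'f': [0/1 + 1/1*1/2, 0/1 + 1/1*1/1) = [1/2, 1/1)
  emit 'c', narrow to [3/8, 1/2)
Step 2: interval [3/8, 1/2), width = 1/2 - 3/8 = 1/8
  'e': [3/8 + 1/8*0/1, 3/8 + 1/8*3/8) = [3/8, 27/64)
  'c': [3/8 + 1/8*3/8, 3/8 + 1/8*1/2) = [27/64, 7/16) <- contains code 3465/8192
  'f': [3/8 + 1/8*1/2, 3/8 + 1/8*1/1) = [7/16, 1/2)
  emit 'c', narrow to [27/64, 7/16)
Step 3: interval [27/64, 7/16), width = 7/16 - 27/64 = 1/64
  'e': [27/64 + 1/64*0/1, 27/64 + 1/64*3/8) = [27/64, 219/512) <- contains code 3465/8192
  'c': [27/64 + 1/64*3/8, 27/64 + 1/64*1/2) = [219/512, 55/128)
  'f': [27/64 + 1/64*1/2, 27/64 + 1/64*1/1) = [55/128, 7/16)
  emit 'e', narrow to [27/64, 219/512)
Step 4: interval [27/64, 219/512), width = 219/512 - 27/64 = 3/512
  'e': [27/64 + 3/512*0/1, 27/64 + 3/512*3/8) = [27/64, 1737/4096) <- contains code 3465/8192
  'c': [27/64 + 3/512*3/8, 27/64 + 3/512*1/2) = [1737/4096, 435/1024)
  'f': [27/64 + 3/512*1/2, 27/64 + 3/512*1/1) = [435/1024, 219/512)
  emit 'e', narrow to [27/64, 1737/4096)

Answer: ccee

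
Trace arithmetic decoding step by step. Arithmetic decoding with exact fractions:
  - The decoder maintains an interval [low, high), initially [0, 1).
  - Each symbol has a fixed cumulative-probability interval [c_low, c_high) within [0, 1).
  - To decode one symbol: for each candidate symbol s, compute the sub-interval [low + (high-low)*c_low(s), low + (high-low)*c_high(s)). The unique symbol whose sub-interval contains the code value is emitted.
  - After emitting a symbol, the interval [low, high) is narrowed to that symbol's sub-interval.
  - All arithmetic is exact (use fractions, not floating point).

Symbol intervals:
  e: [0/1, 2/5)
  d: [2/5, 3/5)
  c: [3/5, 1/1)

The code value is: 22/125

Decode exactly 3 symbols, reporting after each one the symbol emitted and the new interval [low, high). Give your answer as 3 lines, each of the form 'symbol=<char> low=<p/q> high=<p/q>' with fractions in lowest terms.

Step 1: interval [0/1, 1/1), width = 1/1 - 0/1 = 1/1
  'e': [0/1 + 1/1*0/1, 0/1 + 1/1*2/5) = [0/1, 2/5) <- contains code 22/125
  'd': [0/1 + 1/1*2/5, 0/1 + 1/1*3/5) = [2/5, 3/5)
  'c': [0/1 + 1/1*3/5, 0/1 + 1/1*1/1) = [3/5, 1/1)
  emit 'e', narrow to [0/1, 2/5)
Step 2: interval [0/1, 2/5), width = 2/5 - 0/1 = 2/5
  'e': [0/1 + 2/5*0/1, 0/1 + 2/5*2/5) = [0/1, 4/25)
  'd': [0/1 + 2/5*2/5, 0/1 + 2/5*3/5) = [4/25, 6/25) <- contains code 22/125
  'c': [0/1 + 2/5*3/5, 0/1 + 2/5*1/1) = [6/25, 2/5)
  emit 'd', narrow to [4/25, 6/25)
Step 3: interval [4/25, 6/25), width = 6/25 - 4/25 = 2/25
  'e': [4/25 + 2/25*0/1, 4/25 + 2/25*2/5) = [4/25, 24/125) <- contains code 22/125
  'd': [4/25 + 2/25*2/5, 4/25 + 2/25*3/5) = [24/125, 26/125)
  'c': [4/25 + 2/25*3/5, 4/25 + 2/25*1/1) = [26/125, 6/25)
  emit 'e', narrow to [4/25, 24/125)

Answer: symbol=e low=0/1 high=2/5
symbol=d low=4/25 high=6/25
symbol=e low=4/25 high=24/125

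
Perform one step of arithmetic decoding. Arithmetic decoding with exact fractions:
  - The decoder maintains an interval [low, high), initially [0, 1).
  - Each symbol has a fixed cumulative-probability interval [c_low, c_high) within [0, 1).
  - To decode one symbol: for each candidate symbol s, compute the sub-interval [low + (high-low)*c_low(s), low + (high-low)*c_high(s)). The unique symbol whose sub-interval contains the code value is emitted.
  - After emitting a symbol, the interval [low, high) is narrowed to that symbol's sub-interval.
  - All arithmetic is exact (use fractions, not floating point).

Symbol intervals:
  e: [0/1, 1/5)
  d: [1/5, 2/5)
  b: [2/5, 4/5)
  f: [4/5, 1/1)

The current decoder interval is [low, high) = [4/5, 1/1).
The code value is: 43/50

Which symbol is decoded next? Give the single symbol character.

Answer: d

Derivation:
Interval width = high − low = 1/1 − 4/5 = 1/5
Scaled code = (code − low) / width = (43/50 − 4/5) / 1/5 = 3/10
  e: [0/1, 1/5) 
  d: [1/5, 2/5) ← scaled code falls here ✓
  b: [2/5, 4/5) 
  f: [4/5, 1/1) 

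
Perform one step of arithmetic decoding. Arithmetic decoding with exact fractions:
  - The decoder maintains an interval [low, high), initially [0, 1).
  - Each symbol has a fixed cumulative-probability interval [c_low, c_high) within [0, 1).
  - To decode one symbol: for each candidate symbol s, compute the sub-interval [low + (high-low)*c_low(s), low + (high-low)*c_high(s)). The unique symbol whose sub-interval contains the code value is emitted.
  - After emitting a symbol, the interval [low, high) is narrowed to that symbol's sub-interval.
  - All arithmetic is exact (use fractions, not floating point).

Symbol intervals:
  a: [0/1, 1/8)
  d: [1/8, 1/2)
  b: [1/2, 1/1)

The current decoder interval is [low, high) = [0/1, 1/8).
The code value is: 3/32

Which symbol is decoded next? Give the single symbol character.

Interval width = high − low = 1/8 − 0/1 = 1/8
Scaled code = (code − low) / width = (3/32 − 0/1) / 1/8 = 3/4
  a: [0/1, 1/8) 
  d: [1/8, 1/2) 
  b: [1/2, 1/1) ← scaled code falls here ✓

Answer: b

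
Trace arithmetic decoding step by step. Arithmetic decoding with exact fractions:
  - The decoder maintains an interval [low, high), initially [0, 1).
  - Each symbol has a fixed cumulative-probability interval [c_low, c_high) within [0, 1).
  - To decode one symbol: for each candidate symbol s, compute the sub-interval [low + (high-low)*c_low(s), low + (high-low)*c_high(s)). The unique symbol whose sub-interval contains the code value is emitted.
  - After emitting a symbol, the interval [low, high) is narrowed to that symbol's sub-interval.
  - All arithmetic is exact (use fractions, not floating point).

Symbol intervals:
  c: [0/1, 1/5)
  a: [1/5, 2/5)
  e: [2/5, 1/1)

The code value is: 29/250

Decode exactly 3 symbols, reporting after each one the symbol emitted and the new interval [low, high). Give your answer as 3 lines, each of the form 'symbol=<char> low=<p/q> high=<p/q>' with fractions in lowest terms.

Answer: symbol=c low=0/1 high=1/5
symbol=e low=2/25 high=1/5
symbol=a low=13/125 high=16/125

Derivation:
Step 1: interval [0/1, 1/1), width = 1/1 - 0/1 = 1/1
  'c': [0/1 + 1/1*0/1, 0/1 + 1/1*1/5) = [0/1, 1/5) <- contains code 29/250
  'a': [0/1 + 1/1*1/5, 0/1 + 1/1*2/5) = [1/5, 2/5)
  'e': [0/1 + 1/1*2/5, 0/1 + 1/1*1/1) = [2/5, 1/1)
  emit 'c', narrow to [0/1, 1/5)
Step 2: interval [0/1, 1/5), width = 1/5 - 0/1 = 1/5
  'c': [0/1 + 1/5*0/1, 0/1 + 1/5*1/5) = [0/1, 1/25)
  'a': [0/1 + 1/5*1/5, 0/1 + 1/5*2/5) = [1/25, 2/25)
  'e': [0/1 + 1/5*2/5, 0/1 + 1/5*1/1) = [2/25, 1/5) <- contains code 29/250
  emit 'e', narrow to [2/25, 1/5)
Step 3: interval [2/25, 1/5), width = 1/5 - 2/25 = 3/25
  'c': [2/25 + 3/25*0/1, 2/25 + 3/25*1/5) = [2/25, 13/125)
  'a': [2/25 + 3/25*1/5, 2/25 + 3/25*2/5) = [13/125, 16/125) <- contains code 29/250
  'e': [2/25 + 3/25*2/5, 2/25 + 3/25*1/1) = [16/125, 1/5)
  emit 'a', narrow to [13/125, 16/125)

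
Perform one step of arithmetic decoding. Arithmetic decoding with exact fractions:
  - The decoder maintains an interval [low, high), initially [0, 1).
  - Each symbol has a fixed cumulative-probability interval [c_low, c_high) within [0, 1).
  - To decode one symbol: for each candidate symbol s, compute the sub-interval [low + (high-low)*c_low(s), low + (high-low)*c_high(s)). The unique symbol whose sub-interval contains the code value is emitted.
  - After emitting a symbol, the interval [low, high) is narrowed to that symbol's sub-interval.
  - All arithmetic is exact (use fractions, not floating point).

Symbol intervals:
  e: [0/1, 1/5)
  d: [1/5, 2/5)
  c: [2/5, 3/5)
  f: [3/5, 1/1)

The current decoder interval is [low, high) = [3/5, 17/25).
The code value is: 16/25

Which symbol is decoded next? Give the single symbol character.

Interval width = high − low = 17/25 − 3/5 = 2/25
Scaled code = (code − low) / width = (16/25 − 3/5) / 2/25 = 1/2
  e: [0/1, 1/5) 
  d: [1/5, 2/5) 
  c: [2/5, 3/5) ← scaled code falls here ✓
  f: [3/5, 1/1) 

Answer: c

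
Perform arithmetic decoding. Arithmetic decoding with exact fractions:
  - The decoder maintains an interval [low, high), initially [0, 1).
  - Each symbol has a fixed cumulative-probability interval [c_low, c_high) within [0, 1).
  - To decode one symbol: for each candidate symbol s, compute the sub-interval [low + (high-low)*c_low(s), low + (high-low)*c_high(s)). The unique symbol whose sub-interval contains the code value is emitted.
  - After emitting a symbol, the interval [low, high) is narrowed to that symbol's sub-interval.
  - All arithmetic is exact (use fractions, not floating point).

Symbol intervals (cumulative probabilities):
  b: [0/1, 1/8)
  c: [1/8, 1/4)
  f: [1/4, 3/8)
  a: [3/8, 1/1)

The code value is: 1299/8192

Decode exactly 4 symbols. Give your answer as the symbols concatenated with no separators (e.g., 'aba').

Step 1: interval [0/1, 1/1), width = 1/1 - 0/1 = 1/1
  'b': [0/1 + 1/1*0/1, 0/1 + 1/1*1/8) = [0/1, 1/8)
  'c': [0/1 + 1/1*1/8, 0/1 + 1/1*1/4) = [1/8, 1/4) <- contains code 1299/8192
  'f': [0/1 + 1/1*1/4, 0/1 + 1/1*3/8) = [1/4, 3/8)
  'a': [0/1 + 1/1*3/8, 0/1 + 1/1*1/1) = [3/8, 1/1)
  emit 'c', narrow to [1/8, 1/4)
Step 2: interval [1/8, 1/4), width = 1/4 - 1/8 = 1/8
  'b': [1/8 + 1/8*0/1, 1/8 + 1/8*1/8) = [1/8, 9/64)
  'c': [1/8 + 1/8*1/8, 1/8 + 1/8*1/4) = [9/64, 5/32)
  'f': [1/8 + 1/8*1/4, 1/8 + 1/8*3/8) = [5/32, 11/64) <- contains code 1299/8192
  'a': [1/8 + 1/8*3/8, 1/8 + 1/8*1/1) = [11/64, 1/4)
  emit 'f', narrow to [5/32, 11/64)
Step 3: interval [5/32, 11/64), width = 11/64 - 5/32 = 1/64
  'b': [5/32 + 1/64*0/1, 5/32 + 1/64*1/8) = [5/32, 81/512)
  'c': [5/32 + 1/64*1/8, 5/32 + 1/64*1/4) = [81/512, 41/256) <- contains code 1299/8192
  'f': [5/32 + 1/64*1/4, 5/32 + 1/64*3/8) = [41/256, 83/512)
  'a': [5/32 + 1/64*3/8, 5/32 + 1/64*1/1) = [83/512, 11/64)
  emit 'c', narrow to [81/512, 41/256)
Step 4: interval [81/512, 41/256), width = 41/256 - 81/512 = 1/512
  'b': [81/512 + 1/512*0/1, 81/512 + 1/512*1/8) = [81/512, 649/4096)
  'c': [81/512 + 1/512*1/8, 81/512 + 1/512*1/4) = [649/4096, 325/2048) <- contains code 1299/8192
  'f': [81/512 + 1/512*1/4, 81/512 + 1/512*3/8) = [325/2048, 651/4096)
  'a': [81/512 + 1/512*3/8, 81/512 + 1/512*1/1) = [651/4096, 41/256)
  emit 'c', narrow to [649/4096, 325/2048)

Answer: cfcc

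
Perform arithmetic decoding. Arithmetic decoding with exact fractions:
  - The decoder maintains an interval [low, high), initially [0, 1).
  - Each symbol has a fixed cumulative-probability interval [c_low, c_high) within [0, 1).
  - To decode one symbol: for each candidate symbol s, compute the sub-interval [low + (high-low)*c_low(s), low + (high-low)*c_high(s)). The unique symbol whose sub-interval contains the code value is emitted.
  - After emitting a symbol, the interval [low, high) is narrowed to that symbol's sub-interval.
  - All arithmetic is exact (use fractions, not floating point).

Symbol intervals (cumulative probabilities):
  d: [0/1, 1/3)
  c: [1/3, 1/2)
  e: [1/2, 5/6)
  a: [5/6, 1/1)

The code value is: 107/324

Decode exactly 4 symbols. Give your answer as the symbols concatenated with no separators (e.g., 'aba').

Answer: daae

Derivation:
Step 1: interval [0/1, 1/1), width = 1/1 - 0/1 = 1/1
  'd': [0/1 + 1/1*0/1, 0/1 + 1/1*1/3) = [0/1, 1/3) <- contains code 107/324
  'c': [0/1 + 1/1*1/3, 0/1 + 1/1*1/2) = [1/3, 1/2)
  'e': [0/1 + 1/1*1/2, 0/1 + 1/1*5/6) = [1/2, 5/6)
  'a': [0/1 + 1/1*5/6, 0/1 + 1/1*1/1) = [5/6, 1/1)
  emit 'd', narrow to [0/1, 1/3)
Step 2: interval [0/1, 1/3), width = 1/3 - 0/1 = 1/3
  'd': [0/1 + 1/3*0/1, 0/1 + 1/3*1/3) = [0/1, 1/9)
  'c': [0/1 + 1/3*1/3, 0/1 + 1/3*1/2) = [1/9, 1/6)
  'e': [0/1 + 1/3*1/2, 0/1 + 1/3*5/6) = [1/6, 5/18)
  'a': [0/1 + 1/3*5/6, 0/1 + 1/3*1/1) = [5/18, 1/3) <- contains code 107/324
  emit 'a', narrow to [5/18, 1/3)
Step 3: interval [5/18, 1/3), width = 1/3 - 5/18 = 1/18
  'd': [5/18 + 1/18*0/1, 5/18 + 1/18*1/3) = [5/18, 8/27)
  'c': [5/18 + 1/18*1/3, 5/18 + 1/18*1/2) = [8/27, 11/36)
  'e': [5/18 + 1/18*1/2, 5/18 + 1/18*5/6) = [11/36, 35/108)
  'a': [5/18 + 1/18*5/6, 5/18 + 1/18*1/1) = [35/108, 1/3) <- contains code 107/324
  emit 'a', narrow to [35/108, 1/3)
Step 4: interval [35/108, 1/3), width = 1/3 - 35/108 = 1/108
  'd': [35/108 + 1/108*0/1, 35/108 + 1/108*1/3) = [35/108, 53/162)
  'c': [35/108 + 1/108*1/3, 35/108 + 1/108*1/2) = [53/162, 71/216)
  'e': [35/108 + 1/108*1/2, 35/108 + 1/108*5/6) = [71/216, 215/648) <- contains code 107/324
  'a': [35/108 + 1/108*5/6, 35/108 + 1/108*1/1) = [215/648, 1/3)
  emit 'e', narrow to [71/216, 215/648)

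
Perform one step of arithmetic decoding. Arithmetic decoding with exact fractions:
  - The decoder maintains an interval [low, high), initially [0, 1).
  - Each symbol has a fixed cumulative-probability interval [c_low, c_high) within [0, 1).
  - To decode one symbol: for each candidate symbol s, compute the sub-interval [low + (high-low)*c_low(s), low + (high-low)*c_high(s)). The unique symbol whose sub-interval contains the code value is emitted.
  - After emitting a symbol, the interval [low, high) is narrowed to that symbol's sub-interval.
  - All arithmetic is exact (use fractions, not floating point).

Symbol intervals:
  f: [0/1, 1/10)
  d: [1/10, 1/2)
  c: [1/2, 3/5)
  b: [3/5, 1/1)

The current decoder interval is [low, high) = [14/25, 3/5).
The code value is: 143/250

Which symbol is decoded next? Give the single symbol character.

Interval width = high − low = 3/5 − 14/25 = 1/25
Scaled code = (code − low) / width = (143/250 − 14/25) / 1/25 = 3/10
  f: [0/1, 1/10) 
  d: [1/10, 1/2) ← scaled code falls here ✓
  c: [1/2, 3/5) 
  b: [3/5, 1/1) 

Answer: d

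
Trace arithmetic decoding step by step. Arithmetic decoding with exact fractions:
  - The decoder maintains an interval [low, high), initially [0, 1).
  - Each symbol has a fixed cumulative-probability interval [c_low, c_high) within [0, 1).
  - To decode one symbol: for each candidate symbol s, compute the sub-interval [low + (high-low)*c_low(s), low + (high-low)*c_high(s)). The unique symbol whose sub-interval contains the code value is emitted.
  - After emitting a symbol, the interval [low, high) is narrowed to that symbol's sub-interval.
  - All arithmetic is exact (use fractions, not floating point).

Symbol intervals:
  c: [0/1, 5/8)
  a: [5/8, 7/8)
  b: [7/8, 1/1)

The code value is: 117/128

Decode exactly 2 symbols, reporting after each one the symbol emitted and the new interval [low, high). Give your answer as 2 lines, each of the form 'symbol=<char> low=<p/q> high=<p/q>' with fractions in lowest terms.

Answer: symbol=b low=7/8 high=1/1
symbol=c low=7/8 high=61/64

Derivation:
Step 1: interval [0/1, 1/1), width = 1/1 - 0/1 = 1/1
  'c': [0/1 + 1/1*0/1, 0/1 + 1/1*5/8) = [0/1, 5/8)
  'a': [0/1 + 1/1*5/8, 0/1 + 1/1*7/8) = [5/8, 7/8)
  'b': [0/1 + 1/1*7/8, 0/1 + 1/1*1/1) = [7/8, 1/1) <- contains code 117/128
  emit 'b', narrow to [7/8, 1/1)
Step 2: interval [7/8, 1/1), width = 1/1 - 7/8 = 1/8
  'c': [7/8 + 1/8*0/1, 7/8 + 1/8*5/8) = [7/8, 61/64) <- contains code 117/128
  'a': [7/8 + 1/8*5/8, 7/8 + 1/8*7/8) = [61/64, 63/64)
  'b': [7/8 + 1/8*7/8, 7/8 + 1/8*1/1) = [63/64, 1/1)
  emit 'c', narrow to [7/8, 61/64)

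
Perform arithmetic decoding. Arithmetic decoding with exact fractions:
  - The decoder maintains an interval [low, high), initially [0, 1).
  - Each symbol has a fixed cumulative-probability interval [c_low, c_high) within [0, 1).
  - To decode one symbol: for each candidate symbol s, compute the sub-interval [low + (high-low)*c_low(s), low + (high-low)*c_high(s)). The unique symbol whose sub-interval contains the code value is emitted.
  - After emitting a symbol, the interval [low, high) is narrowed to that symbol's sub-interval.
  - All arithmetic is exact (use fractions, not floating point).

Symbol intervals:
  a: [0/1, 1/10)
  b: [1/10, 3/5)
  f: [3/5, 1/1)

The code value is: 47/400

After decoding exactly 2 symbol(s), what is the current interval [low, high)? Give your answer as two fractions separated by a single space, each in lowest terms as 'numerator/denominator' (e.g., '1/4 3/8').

Step 1: interval [0/1, 1/1), width = 1/1 - 0/1 = 1/1
  'a': [0/1 + 1/1*0/1, 0/1 + 1/1*1/10) = [0/1, 1/10)
  'b': [0/1 + 1/1*1/10, 0/1 + 1/1*3/5) = [1/10, 3/5) <- contains code 47/400
  'f': [0/1 + 1/1*3/5, 0/1 + 1/1*1/1) = [3/5, 1/1)
  emit 'b', narrow to [1/10, 3/5)
Step 2: interval [1/10, 3/5), width = 3/5 - 1/10 = 1/2
  'a': [1/10 + 1/2*0/1, 1/10 + 1/2*1/10) = [1/10, 3/20) <- contains code 47/400
  'b': [1/10 + 1/2*1/10, 1/10 + 1/2*3/5) = [3/20, 2/5)
  'f': [1/10 + 1/2*3/5, 1/10 + 1/2*1/1) = [2/5, 3/5)
  emit 'a', narrow to [1/10, 3/20)

Answer: 1/10 3/20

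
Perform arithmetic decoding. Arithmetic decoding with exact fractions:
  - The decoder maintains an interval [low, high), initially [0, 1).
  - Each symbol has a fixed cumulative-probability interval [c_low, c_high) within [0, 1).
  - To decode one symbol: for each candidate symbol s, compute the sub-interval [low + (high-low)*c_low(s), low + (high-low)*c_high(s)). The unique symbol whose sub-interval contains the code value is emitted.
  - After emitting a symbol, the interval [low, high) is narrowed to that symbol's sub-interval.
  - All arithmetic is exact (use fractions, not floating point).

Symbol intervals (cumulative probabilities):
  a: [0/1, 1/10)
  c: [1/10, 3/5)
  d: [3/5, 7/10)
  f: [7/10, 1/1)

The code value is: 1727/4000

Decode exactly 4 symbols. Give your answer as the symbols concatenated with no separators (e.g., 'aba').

Step 1: interval [0/1, 1/1), width = 1/1 - 0/1 = 1/1
  'a': [0/1 + 1/1*0/1, 0/1 + 1/1*1/10) = [0/1, 1/10)
  'c': [0/1 + 1/1*1/10, 0/1 + 1/1*3/5) = [1/10, 3/5) <- contains code 1727/4000
  'd': [0/1 + 1/1*3/5, 0/1 + 1/1*7/10) = [3/5, 7/10)
  'f': [0/1 + 1/1*7/10, 0/1 + 1/1*1/1) = [7/10, 1/1)
  emit 'c', narrow to [1/10, 3/5)
Step 2: interval [1/10, 3/5), width = 3/5 - 1/10 = 1/2
  'a': [1/10 + 1/2*0/1, 1/10 + 1/2*1/10) = [1/10, 3/20)
  'c': [1/10 + 1/2*1/10, 1/10 + 1/2*3/5) = [3/20, 2/5)
  'd': [1/10 + 1/2*3/5, 1/10 + 1/2*7/10) = [2/5, 9/20) <- contains code 1727/4000
  'f': [1/10 + 1/2*7/10, 1/10 + 1/2*1/1) = [9/20, 3/5)
  emit 'd', narrow to [2/5, 9/20)
Step 3: interval [2/5, 9/20), width = 9/20 - 2/5 = 1/20
  'a': [2/5 + 1/20*0/1, 2/5 + 1/20*1/10) = [2/5, 81/200)
  'c': [2/5 + 1/20*1/10, 2/5 + 1/20*3/5) = [81/200, 43/100)
  'd': [2/5 + 1/20*3/5, 2/5 + 1/20*7/10) = [43/100, 87/200) <- contains code 1727/4000
  'f': [2/5 + 1/20*7/10, 2/5 + 1/20*1/1) = [87/200, 9/20)
  emit 'd', narrow to [43/100, 87/200)
Step 4: interval [43/100, 87/200), width = 87/200 - 43/100 = 1/200
  'a': [43/100 + 1/200*0/1, 43/100 + 1/200*1/10) = [43/100, 861/2000)
  'c': [43/100 + 1/200*1/10, 43/100 + 1/200*3/5) = [861/2000, 433/1000) <- contains code 1727/4000
  'd': [43/100 + 1/200*3/5, 43/100 + 1/200*7/10) = [433/1000, 867/2000)
  'f': [43/100 + 1/200*7/10, 43/100 + 1/200*1/1) = [867/2000, 87/200)
  emit 'c', narrow to [861/2000, 433/1000)

Answer: cddc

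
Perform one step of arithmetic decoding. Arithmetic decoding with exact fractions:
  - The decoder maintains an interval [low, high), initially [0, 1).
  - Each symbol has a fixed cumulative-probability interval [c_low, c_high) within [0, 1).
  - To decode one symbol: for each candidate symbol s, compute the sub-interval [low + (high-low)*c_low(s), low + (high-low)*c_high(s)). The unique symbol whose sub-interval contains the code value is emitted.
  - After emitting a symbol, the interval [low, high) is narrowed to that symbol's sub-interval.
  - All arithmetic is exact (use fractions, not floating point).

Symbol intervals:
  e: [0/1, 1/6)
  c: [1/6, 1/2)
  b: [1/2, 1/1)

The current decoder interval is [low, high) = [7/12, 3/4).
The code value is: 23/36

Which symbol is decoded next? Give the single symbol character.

Answer: c

Derivation:
Interval width = high − low = 3/4 − 7/12 = 1/6
Scaled code = (code − low) / width = (23/36 − 7/12) / 1/6 = 1/3
  e: [0/1, 1/6) 
  c: [1/6, 1/2) ← scaled code falls here ✓
  b: [1/2, 1/1) 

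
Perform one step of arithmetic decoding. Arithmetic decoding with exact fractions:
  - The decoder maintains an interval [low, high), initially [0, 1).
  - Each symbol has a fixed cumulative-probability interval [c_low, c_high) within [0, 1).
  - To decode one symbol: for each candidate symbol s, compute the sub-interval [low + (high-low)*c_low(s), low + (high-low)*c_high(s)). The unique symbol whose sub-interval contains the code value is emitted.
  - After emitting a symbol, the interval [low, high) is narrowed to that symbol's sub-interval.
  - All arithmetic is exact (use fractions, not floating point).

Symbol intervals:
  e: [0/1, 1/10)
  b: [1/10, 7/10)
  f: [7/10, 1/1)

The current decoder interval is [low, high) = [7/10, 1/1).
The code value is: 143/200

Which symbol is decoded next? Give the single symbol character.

Answer: e

Derivation:
Interval width = high − low = 1/1 − 7/10 = 3/10
Scaled code = (code − low) / width = (143/200 − 7/10) / 3/10 = 1/20
  e: [0/1, 1/10) ← scaled code falls here ✓
  b: [1/10, 7/10) 
  f: [7/10, 1/1) 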